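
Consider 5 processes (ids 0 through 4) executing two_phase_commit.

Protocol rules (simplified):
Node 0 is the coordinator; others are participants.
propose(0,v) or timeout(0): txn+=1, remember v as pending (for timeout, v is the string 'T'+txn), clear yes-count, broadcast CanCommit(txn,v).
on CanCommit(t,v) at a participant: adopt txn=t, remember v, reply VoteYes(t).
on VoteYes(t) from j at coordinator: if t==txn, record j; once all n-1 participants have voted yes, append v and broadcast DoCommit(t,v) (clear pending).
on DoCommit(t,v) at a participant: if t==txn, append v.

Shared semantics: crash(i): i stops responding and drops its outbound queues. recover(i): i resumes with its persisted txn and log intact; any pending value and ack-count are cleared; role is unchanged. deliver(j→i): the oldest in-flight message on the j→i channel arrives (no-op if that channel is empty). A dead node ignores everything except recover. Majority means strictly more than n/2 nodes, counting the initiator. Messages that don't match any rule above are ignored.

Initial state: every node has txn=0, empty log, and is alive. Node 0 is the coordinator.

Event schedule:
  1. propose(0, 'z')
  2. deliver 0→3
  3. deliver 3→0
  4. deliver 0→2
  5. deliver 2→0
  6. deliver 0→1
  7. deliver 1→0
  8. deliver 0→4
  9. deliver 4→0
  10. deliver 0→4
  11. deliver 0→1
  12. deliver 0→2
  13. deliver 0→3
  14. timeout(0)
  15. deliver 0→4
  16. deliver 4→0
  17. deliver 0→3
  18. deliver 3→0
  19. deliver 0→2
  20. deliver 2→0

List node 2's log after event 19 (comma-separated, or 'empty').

z

after 1 — propose(0,'z'): n0:coor/t1/[-]
after 2 — deliver 0→3: n3:part/t1/[-]
after 3 — deliver 3→0: ·
after 4 — deliver 0→2: n2:part/t1/[-]
after 5 — deliver 2→0: ·
after 6 — deliver 0→1: n1:part/t1/[-]
after 7 — deliver 1→0: ·
after 8 — deliver 0→4: n4:part/t1/[-]
after 9 — deliver 4→0: n0:coor/t1/[z]
after 10 — deliver 0→4: n4:part/t1/[z]
after 11 — deliver 0→1: n1:part/t1/[z]
after 12 — deliver 0→2: n2:part/t1/[z]
after 13 — deliver 0→3: n3:part/t1/[z]
after 14 — timeout(0): n0:coor/t2/[z]
after 15 — deliver 0→4: n4:part/t2/[z]
after 16 — deliver 4→0: ·
after 17 — deliver 0→3: n3:part/t2/[z]
after 18 — deliver 3→0: ·
after 19 — deliver 0→2: n2:part/t2/[z]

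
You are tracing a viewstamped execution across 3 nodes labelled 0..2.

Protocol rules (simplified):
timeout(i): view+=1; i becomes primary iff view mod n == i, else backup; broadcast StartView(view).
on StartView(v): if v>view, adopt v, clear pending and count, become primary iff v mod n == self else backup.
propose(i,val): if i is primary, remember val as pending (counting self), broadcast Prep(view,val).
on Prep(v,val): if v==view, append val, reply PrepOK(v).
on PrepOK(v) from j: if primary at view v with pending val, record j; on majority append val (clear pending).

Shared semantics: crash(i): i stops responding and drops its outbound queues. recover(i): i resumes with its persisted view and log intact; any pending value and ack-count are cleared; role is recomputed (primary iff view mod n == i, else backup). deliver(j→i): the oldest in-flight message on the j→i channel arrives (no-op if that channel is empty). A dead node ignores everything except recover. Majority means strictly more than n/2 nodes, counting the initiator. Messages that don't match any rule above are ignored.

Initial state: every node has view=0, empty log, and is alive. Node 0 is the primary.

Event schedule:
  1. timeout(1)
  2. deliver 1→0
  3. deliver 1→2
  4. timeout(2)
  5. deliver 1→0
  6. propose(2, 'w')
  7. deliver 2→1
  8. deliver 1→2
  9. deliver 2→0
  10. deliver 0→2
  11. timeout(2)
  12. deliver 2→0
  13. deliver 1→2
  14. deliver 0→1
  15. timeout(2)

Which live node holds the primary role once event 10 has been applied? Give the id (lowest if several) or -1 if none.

2

[1] timeout(1) → N1(prim v1 [-])
[2] deliver 1→0 → N0(back v1 [-])
[3] deliver 1→2 → N2(back v1 [-])
[4] timeout(2) → N2(prim v2 [-])
[5] deliver 1→0 → ∅
[6] propose(2,'w') → ∅
[7] deliver 2→1 → N1(back v2 [-])
[8] deliver 1→2 → ∅
[9] deliver 2→0 → N0(back v2 [-])
[10] deliver 0→2 → ∅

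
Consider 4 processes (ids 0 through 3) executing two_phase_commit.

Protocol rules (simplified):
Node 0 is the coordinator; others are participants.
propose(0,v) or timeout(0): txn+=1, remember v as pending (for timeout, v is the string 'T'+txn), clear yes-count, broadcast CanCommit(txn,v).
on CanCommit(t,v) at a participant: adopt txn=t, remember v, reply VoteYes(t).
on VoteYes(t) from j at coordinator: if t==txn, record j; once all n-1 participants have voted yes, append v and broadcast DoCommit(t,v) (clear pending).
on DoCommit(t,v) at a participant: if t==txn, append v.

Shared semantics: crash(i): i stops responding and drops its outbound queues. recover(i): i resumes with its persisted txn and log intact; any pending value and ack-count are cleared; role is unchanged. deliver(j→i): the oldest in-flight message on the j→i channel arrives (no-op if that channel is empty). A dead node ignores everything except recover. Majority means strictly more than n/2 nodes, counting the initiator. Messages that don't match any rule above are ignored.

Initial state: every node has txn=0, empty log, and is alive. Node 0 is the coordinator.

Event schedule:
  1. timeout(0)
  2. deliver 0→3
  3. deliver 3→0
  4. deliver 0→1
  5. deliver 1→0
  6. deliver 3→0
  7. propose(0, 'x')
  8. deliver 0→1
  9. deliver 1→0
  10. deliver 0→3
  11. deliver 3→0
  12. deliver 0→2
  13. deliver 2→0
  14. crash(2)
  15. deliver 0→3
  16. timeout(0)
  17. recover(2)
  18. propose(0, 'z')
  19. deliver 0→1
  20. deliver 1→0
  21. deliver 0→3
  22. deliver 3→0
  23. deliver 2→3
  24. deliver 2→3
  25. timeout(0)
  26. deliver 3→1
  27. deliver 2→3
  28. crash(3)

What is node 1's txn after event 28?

step 1 timeout(0): 0={coor,t=1,log=-}
step 2 deliver 0→3: 3={part,t=1,log=-}
step 3 deliver 3→0: —
step 4 deliver 0→1: 1={part,t=1,log=-}
step 5 deliver 1→0: —
step 6 deliver 3→0: —
step 7 propose(0,'x'): 0={coor,t=2,log=-}
step 8 deliver 0→1: 1={part,t=2,log=-}
step 9 deliver 1→0: —
step 10 deliver 0→3: 3={part,t=2,log=-}
step 11 deliver 3→0: —
step 12 deliver 0→2: 2={part,t=1,log=-}
step 13 deliver 2→0: —
step 14 crash(2): 2={✗part,t=1,log=-}
step 15 deliver 0→3: —
step 16 timeout(0): 0={coor,t=3,log=-}
step 17 recover(2): 2={part,t=1,log=-}
step 18 propose(0,'z'): 0={coor,t=4,log=-}
step 19 deliver 0→1: 1={part,t=3,log=-}
step 20 deliver 1→0: —
step 21 deliver 0→3: 3={part,t=3,log=-}
step 22 deliver 3→0: —
step 23 deliver 2→3: —
step 24 deliver 2→3: —
step 25 timeout(0): 0={coor,t=5,log=-}
step 26 deliver 3→1: —
step 27 deliver 2→3: —
step 28 crash(3): 3={✗part,t=3,log=-}

3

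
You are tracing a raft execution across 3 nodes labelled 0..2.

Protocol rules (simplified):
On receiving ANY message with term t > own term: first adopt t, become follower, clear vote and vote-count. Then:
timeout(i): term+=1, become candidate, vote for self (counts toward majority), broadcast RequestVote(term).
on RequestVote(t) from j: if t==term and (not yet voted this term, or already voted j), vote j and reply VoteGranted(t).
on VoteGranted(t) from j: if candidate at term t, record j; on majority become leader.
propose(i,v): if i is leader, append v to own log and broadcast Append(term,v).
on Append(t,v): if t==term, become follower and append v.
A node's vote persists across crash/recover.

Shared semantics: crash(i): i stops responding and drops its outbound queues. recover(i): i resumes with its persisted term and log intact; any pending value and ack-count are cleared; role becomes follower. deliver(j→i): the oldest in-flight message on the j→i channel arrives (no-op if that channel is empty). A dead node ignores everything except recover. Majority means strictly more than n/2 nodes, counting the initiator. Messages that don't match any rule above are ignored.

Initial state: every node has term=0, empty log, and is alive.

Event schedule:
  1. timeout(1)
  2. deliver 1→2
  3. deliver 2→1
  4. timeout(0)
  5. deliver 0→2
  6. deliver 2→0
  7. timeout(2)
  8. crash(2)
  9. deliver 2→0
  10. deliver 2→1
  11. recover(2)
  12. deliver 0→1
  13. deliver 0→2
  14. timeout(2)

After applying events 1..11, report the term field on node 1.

after 1 — timeout(1): n1:cand/t1/[-]
after 2 — deliver 1→2: n2:foll/t1/[-]
after 3 — deliver 2→1: n1:lead/t1/[-]
after 4 — timeout(0): n0:cand/t1/[-]
after 5 — deliver 0→2: ·
after 6 — deliver 2→0: ·
after 7 — timeout(2): n2:cand/t2/[-]
after 8 — crash(2): n2:✗cand/t2/[-]
after 9 — deliver 2→0: ·
after 10 — deliver 2→1: ·
after 11 — recover(2): n2:foll/t2/[-]

1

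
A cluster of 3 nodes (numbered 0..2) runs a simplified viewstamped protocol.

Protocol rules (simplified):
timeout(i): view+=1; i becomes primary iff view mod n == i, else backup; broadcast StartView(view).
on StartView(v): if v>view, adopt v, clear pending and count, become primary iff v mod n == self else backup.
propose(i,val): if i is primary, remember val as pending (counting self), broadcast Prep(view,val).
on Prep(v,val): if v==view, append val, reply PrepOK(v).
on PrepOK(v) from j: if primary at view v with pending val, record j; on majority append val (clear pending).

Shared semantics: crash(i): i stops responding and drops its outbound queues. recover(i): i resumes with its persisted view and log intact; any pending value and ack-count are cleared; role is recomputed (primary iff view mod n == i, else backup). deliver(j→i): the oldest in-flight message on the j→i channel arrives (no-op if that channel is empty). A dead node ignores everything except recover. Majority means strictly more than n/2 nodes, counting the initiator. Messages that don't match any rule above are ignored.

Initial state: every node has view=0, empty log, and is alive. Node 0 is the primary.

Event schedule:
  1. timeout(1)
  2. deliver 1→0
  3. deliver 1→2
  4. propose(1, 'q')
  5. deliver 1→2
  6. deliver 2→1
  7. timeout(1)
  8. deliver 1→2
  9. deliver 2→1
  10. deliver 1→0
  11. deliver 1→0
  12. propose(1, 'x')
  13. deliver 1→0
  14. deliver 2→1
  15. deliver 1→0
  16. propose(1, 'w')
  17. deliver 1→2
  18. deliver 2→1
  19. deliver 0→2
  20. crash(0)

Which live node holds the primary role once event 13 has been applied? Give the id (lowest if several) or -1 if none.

[1] timeout(1) → N1(prim v1 [-])
[2] deliver 1→0 → N0(back v1 [-])
[3] deliver 1→2 → N2(back v1 [-])
[4] propose(1,'q') → ∅
[5] deliver 1→2 → N2(back v1 [q])
[6] deliver 2→1 → N1(prim v1 [q])
[7] timeout(1) → N1(back v2 [q])
[8] deliver 1→2 → N2(prim v2 [q])
[9] deliver 2→1 → ∅
[10] deliver 1→0 → N0(back v1 [q])
[11] deliver 1→0 → N0(back v2 [q])
[12] propose(1,'x') → ∅
[13] deliver 1→0 → ∅

2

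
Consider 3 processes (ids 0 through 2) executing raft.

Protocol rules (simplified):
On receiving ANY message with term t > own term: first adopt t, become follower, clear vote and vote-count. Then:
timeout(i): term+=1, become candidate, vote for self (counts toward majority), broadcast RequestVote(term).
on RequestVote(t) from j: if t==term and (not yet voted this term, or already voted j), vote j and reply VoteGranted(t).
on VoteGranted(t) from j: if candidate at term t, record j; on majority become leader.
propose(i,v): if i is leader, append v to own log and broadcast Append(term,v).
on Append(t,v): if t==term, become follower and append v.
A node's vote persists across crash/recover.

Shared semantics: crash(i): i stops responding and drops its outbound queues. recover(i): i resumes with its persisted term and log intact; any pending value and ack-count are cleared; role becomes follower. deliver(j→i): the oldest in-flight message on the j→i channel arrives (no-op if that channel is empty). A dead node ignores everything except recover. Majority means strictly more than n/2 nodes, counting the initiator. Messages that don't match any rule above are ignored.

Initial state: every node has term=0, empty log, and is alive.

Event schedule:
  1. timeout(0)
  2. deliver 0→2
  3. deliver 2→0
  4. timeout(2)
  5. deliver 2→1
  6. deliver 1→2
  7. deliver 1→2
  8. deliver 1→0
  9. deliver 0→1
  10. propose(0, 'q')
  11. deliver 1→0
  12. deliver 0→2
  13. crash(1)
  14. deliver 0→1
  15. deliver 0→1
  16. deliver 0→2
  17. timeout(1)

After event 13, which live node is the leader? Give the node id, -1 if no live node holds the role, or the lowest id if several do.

0

e1 timeout(0): 0[cand,t=1,-]
e2 deliver 0→2: 2[foll,t=1,-]
e3 deliver 2→0: 0[lead,t=1,-]
e4 timeout(2): 2[cand,t=2,-]
e5 deliver 2→1: 1[foll,t=2,-]
e6 deliver 1→2: 2[lead,t=2,-]
e7 deliver 1→2: ·
e8 deliver 1→0: ·
e9 deliver 0→1: ·
e10 propose(0,'q'): 0[lead,t=1,q]
e11 deliver 1→0: ·
e12 deliver 0→2: ·
e13 crash(1): 1[✗foll,t=2,-]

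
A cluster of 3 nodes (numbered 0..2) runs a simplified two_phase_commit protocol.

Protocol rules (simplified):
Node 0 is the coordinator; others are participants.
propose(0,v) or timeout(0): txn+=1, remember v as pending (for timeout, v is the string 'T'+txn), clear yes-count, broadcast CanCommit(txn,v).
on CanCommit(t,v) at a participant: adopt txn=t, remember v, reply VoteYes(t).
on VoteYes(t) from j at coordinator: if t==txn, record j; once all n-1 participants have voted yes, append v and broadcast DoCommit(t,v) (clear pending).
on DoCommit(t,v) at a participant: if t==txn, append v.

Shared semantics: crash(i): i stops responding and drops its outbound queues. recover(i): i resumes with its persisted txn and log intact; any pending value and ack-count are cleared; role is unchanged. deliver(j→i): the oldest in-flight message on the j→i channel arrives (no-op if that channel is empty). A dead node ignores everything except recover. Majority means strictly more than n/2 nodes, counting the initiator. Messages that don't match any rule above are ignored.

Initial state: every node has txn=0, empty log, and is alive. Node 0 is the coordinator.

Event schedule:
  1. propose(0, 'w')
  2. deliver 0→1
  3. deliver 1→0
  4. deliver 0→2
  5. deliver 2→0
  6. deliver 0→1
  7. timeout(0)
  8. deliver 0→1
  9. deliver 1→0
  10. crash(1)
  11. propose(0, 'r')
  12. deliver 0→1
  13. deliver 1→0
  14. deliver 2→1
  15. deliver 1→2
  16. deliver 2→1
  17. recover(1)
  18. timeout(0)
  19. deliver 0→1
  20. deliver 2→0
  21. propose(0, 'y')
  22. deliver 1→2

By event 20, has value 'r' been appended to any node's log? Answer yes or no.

after 1 — propose(0,'w'): n0:coor/t1/[-]
after 2 — deliver 0→1: n1:part/t1/[-]
after 3 — deliver 1→0: ·
after 4 — deliver 0→2: n2:part/t1/[-]
after 5 — deliver 2→0: n0:coor/t1/[w]
after 6 — deliver 0→1: n1:part/t1/[w]
after 7 — timeout(0): n0:coor/t2/[w]
after 8 — deliver 0→1: n1:part/t2/[w]
after 9 — deliver 1→0: ·
after 10 — crash(1): n1:✗part/t2/[w]
after 11 — propose(0,'r'): n0:coor/t3/[w]
after 12 — deliver 0→1: ·
after 13 — deliver 1→0: ·
after 14 — deliver 2→1: ·
after 15 — deliver 1→2: ·
after 16 — deliver 2→1: ·
after 17 — recover(1): n1:part/t2/[w]
after 18 — timeout(0): n0:coor/t4/[w]
after 19 — deliver 0→1: n1:part/t3/[w]
after 20 — deliver 2→0: ·

no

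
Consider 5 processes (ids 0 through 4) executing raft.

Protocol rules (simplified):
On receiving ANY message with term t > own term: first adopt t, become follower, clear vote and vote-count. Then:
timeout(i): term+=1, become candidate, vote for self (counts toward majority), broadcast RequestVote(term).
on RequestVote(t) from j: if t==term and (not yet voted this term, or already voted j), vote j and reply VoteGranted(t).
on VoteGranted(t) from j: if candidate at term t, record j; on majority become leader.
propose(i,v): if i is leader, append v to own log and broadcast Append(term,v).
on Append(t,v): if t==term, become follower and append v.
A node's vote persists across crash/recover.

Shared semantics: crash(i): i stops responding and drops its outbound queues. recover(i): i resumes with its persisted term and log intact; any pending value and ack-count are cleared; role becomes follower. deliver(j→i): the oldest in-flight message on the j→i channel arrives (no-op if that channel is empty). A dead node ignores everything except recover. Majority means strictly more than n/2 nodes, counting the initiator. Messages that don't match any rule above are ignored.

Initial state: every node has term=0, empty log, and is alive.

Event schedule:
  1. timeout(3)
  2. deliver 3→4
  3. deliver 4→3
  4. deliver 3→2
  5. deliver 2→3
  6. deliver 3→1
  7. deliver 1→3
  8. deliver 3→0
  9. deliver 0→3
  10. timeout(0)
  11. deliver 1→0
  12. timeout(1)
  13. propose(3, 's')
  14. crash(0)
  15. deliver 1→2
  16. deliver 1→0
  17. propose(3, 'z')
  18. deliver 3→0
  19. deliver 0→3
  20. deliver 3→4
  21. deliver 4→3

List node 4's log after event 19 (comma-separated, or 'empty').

e1 timeout(3): 3[cand,t=1,-]
e2 deliver 3→4: 4[foll,t=1,-]
e3 deliver 4→3: ·
e4 deliver 3→2: 2[foll,t=1,-]
e5 deliver 2→3: 3[lead,t=1,-]
e6 deliver 3→1: 1[foll,t=1,-]
e7 deliver 1→3: ·
e8 deliver 3→0: 0[foll,t=1,-]
e9 deliver 0→3: ·
e10 timeout(0): 0[cand,t=2,-]
e11 deliver 1→0: ·
e12 timeout(1): 1[cand,t=2,-]
e13 propose(3,'s'): 3[lead,t=1,s]
e14 crash(0): 0[✗cand,t=2,-]
e15 deliver 1→2: 2[foll,t=2,-]
e16 deliver 1→0: ·
e17 propose(3,'z'): 3[lead,t=1,s,z]
e18 deliver 3→0: ·
e19 deliver 0→3: ·

empty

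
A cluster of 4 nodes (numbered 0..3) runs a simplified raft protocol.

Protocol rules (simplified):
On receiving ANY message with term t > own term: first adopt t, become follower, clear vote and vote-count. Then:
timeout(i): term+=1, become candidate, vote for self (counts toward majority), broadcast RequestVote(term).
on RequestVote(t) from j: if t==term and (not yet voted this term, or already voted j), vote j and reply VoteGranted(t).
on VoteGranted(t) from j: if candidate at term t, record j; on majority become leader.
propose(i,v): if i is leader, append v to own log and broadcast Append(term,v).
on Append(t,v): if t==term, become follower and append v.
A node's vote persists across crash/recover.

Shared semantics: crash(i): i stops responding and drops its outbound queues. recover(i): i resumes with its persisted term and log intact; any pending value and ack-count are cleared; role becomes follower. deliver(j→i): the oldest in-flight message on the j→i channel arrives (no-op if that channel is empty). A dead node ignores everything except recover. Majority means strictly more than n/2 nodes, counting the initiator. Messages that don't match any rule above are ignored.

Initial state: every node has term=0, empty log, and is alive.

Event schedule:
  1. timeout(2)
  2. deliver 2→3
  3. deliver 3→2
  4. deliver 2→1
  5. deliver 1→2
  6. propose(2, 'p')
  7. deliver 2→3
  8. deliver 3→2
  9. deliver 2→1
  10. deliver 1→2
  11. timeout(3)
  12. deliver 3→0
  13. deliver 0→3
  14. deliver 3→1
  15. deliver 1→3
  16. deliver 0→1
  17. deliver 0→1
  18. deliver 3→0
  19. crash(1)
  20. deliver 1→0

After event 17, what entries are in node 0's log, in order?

[1] timeout(2) → N2(cand t1 [-])
[2] deliver 2→3 → N3(foll t1 [-])
[3] deliver 3→2 → ∅
[4] deliver 2→1 → N1(foll t1 [-])
[5] deliver 1→2 → N2(lead t1 [-])
[6] propose(2,'p') → N2(lead t1 [p])
[7] deliver 2→3 → N3(foll t1 [p])
[8] deliver 3→2 → ∅
[9] deliver 2→1 → N1(foll t1 [p])
[10] deliver 1→2 → ∅
[11] timeout(3) → N3(cand t2 [p])
[12] deliver 3→0 → N0(foll t2 [-])
[13] deliver 0→3 → ∅
[14] deliver 3→1 → N1(foll t2 [p])
[15] deliver 1→3 → N3(lead t2 [p])
[16] deliver 0→1 → ∅
[17] deliver 0→1 → ∅

empty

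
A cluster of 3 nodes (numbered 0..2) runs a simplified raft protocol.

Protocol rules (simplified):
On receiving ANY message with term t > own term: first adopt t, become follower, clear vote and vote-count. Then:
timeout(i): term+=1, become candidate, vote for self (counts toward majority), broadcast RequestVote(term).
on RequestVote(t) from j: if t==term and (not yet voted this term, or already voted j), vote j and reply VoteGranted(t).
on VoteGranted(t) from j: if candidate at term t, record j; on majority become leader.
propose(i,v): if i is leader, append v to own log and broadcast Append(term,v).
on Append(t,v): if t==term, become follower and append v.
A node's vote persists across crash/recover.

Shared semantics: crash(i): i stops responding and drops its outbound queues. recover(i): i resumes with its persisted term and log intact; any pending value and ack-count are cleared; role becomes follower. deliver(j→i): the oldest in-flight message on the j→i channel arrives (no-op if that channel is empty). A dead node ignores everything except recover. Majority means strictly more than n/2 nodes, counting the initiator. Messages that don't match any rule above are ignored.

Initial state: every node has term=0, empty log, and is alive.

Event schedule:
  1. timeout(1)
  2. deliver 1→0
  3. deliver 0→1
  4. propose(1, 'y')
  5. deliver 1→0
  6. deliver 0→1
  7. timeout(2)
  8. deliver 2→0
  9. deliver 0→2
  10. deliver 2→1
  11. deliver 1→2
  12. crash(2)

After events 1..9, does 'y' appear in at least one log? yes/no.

yes

e1 timeout(1): 1[cand,t=1,-]
e2 deliver 1→0: 0[foll,t=1,-]
e3 deliver 0→1: 1[lead,t=1,-]
e4 propose(1,'y'): 1[lead,t=1,y]
e5 deliver 1→0: 0[foll,t=1,y]
e6 deliver 0→1: ·
e7 timeout(2): 2[cand,t=1,-]
e8 deliver 2→0: ·
e9 deliver 0→2: ·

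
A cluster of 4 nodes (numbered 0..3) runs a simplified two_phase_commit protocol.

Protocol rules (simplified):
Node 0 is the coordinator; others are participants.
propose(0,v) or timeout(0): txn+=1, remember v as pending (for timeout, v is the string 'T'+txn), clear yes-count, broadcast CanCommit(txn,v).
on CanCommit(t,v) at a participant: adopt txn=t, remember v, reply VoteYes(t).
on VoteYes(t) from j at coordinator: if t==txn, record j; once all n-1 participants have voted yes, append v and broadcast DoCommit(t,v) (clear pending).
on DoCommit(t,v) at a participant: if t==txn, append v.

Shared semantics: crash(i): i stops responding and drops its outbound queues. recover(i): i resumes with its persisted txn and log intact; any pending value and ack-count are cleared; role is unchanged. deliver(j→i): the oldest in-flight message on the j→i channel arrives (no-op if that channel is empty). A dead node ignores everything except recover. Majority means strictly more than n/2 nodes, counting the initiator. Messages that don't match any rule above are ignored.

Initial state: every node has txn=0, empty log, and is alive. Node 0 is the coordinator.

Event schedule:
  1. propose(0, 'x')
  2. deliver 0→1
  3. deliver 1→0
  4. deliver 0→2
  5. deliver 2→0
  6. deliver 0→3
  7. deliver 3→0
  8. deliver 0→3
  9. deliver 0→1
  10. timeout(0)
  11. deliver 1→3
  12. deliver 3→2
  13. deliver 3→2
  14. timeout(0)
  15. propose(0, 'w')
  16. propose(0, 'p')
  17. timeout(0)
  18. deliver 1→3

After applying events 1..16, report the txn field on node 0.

step 1 propose(0,'x'): 0={coor,t=1,log=-}
step 2 deliver 0→1: 1={part,t=1,log=-}
step 3 deliver 1→0: —
step 4 deliver 0→2: 2={part,t=1,log=-}
step 5 deliver 2→0: —
step 6 deliver 0→3: 3={part,t=1,log=-}
step 7 deliver 3→0: 0={coor,t=1,log=x}
step 8 deliver 0→3: 3={part,t=1,log=x}
step 9 deliver 0→1: 1={part,t=1,log=x}
step 10 timeout(0): 0={coor,t=2,log=x}
step 11 deliver 1→3: —
step 12 deliver 3→2: —
step 13 deliver 3→2: —
step 14 timeout(0): 0={coor,t=3,log=x}
step 15 propose(0,'w'): 0={coor,t=4,log=x}
step 16 propose(0,'p'): 0={coor,t=5,log=x}

5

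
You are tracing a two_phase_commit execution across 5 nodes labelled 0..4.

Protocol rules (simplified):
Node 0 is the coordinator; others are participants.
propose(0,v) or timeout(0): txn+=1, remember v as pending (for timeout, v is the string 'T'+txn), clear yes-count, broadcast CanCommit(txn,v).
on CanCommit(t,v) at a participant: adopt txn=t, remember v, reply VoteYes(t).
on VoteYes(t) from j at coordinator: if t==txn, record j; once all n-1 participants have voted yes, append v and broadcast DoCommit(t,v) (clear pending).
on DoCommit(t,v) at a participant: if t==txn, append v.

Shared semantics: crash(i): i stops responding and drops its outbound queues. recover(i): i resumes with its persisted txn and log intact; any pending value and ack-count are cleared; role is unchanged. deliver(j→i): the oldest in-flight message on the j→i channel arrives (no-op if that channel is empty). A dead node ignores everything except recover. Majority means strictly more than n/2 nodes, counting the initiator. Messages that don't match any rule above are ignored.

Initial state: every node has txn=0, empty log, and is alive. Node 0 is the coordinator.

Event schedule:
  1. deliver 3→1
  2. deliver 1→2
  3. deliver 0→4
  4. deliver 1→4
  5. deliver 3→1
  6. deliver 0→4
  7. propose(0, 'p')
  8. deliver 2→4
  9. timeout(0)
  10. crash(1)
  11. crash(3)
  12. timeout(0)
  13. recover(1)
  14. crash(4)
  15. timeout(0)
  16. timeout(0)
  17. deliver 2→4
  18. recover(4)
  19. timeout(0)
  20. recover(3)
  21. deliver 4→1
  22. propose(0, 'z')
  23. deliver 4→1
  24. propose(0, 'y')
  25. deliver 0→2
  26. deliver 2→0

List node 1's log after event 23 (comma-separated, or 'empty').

1. deliver 3→1:  nop
2. deliver 1→2:  nop
3. deliver 0→4:  nop
4. deliver 1→4:  nop
5. deliver 3→1:  nop
6. deliver 0→4:  nop
7. propose(0,'p'):  <0:coor t1 ->
8. deliver 2→4:  nop
9. timeout(0):  <0:coor t2 ->
10. crash(1):  <1:✗part t0 ->
11. crash(3):  <3:✗part t0 ->
12. timeout(0):  <0:coor t3 ->
13. recover(1):  <1:part t0 ->
14. crash(4):  <4:✗part t0 ->
15. timeout(0):  <0:coor t4 ->
16. timeout(0):  <0:coor t5 ->
17. deliver 2→4:  nop
18. recover(4):  <4:part t0 ->
19. timeout(0):  <0:coor t6 ->
20. recover(3):  <3:part t0 ->
21. deliver 4→1:  nop
22. propose(0,'z'):  <0:coor t7 ->
23. deliver 4→1:  nop

empty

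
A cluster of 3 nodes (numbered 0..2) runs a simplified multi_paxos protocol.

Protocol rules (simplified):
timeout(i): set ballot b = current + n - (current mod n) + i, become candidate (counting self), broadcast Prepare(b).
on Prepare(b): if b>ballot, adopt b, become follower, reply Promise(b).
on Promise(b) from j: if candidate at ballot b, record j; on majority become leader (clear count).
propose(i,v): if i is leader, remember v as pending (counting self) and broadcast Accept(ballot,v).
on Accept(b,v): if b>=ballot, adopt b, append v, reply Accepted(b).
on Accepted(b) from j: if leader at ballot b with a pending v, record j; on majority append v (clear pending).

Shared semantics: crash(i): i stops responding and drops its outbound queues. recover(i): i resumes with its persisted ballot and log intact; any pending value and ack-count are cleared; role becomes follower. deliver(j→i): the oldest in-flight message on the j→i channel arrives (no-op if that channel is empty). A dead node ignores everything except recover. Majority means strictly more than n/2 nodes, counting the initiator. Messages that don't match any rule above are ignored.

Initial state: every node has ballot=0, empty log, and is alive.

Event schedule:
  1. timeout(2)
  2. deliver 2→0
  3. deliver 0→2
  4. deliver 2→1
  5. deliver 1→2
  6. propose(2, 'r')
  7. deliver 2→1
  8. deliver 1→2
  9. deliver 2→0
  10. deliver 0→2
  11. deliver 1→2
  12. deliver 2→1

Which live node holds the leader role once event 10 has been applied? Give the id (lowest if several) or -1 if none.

1. timeout(2):  <2:cand b5 ->
2. deliver 2→0:  <0:foll b5 ->
3. deliver 0→2:  <2:lead b5 ->
4. deliver 2→1:  <1:foll b5 ->
5. deliver 1→2:  nop
6. propose(2,'r'):  nop
7. deliver 2→1:  <1:foll b5 r>
8. deliver 1→2:  <2:lead b5 r>
9. deliver 2→0:  <0:foll b5 r>
10. deliver 0→2:  nop

2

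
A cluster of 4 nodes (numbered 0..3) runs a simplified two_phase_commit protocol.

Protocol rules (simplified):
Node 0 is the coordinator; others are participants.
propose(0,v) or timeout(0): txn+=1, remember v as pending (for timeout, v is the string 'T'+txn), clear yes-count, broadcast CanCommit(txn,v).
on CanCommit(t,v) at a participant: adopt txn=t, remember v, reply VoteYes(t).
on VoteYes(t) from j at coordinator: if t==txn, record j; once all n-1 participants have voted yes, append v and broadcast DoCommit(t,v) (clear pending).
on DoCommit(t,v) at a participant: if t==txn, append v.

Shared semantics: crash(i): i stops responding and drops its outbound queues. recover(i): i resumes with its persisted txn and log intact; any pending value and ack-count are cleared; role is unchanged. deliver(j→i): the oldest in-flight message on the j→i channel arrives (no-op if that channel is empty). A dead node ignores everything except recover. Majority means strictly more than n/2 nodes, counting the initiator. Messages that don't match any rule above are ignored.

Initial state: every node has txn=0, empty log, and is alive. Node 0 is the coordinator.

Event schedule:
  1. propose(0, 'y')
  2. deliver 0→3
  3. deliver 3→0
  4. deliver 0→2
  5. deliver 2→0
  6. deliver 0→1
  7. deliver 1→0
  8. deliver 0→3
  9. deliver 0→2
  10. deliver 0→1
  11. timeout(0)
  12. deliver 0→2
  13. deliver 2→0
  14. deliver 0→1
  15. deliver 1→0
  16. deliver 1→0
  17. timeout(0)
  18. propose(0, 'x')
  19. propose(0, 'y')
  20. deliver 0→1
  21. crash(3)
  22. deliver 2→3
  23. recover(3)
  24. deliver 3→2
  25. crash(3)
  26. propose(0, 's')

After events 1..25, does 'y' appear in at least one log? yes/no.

after 1 — propose(0,'y'): n0:coor/t1/[-]
after 2 — deliver 0→3: n3:part/t1/[-]
after 3 — deliver 3→0: ·
after 4 — deliver 0→2: n2:part/t1/[-]
after 5 — deliver 2→0: ·
after 6 — deliver 0→1: n1:part/t1/[-]
after 7 — deliver 1→0: n0:coor/t1/[y]
after 8 — deliver 0→3: n3:part/t1/[y]
after 9 — deliver 0→2: n2:part/t1/[y]
after 10 — deliver 0→1: n1:part/t1/[y]
after 11 — timeout(0): n0:coor/t2/[y]
after 12 — deliver 0→2: n2:part/t2/[y]
after 13 — deliver 2→0: ·
after 14 — deliver 0→1: n1:part/t2/[y]
after 15 — deliver 1→0: ·
after 16 — deliver 1→0: ·
after 17 — timeout(0): n0:coor/t3/[y]
after 18 — propose(0,'x'): n0:coor/t4/[y]
after 19 — propose(0,'y'): n0:coor/t5/[y]
after 20 — deliver 0→1: n1:part/t3/[y]
after 21 — crash(3): n3:✗part/t1/[y]
after 22 — deliver 2→3: ·
after 23 — recover(3): n3:part/t1/[y]
after 24 — deliver 3→2: ·
after 25 — crash(3): n3:✗part/t1/[y]

yes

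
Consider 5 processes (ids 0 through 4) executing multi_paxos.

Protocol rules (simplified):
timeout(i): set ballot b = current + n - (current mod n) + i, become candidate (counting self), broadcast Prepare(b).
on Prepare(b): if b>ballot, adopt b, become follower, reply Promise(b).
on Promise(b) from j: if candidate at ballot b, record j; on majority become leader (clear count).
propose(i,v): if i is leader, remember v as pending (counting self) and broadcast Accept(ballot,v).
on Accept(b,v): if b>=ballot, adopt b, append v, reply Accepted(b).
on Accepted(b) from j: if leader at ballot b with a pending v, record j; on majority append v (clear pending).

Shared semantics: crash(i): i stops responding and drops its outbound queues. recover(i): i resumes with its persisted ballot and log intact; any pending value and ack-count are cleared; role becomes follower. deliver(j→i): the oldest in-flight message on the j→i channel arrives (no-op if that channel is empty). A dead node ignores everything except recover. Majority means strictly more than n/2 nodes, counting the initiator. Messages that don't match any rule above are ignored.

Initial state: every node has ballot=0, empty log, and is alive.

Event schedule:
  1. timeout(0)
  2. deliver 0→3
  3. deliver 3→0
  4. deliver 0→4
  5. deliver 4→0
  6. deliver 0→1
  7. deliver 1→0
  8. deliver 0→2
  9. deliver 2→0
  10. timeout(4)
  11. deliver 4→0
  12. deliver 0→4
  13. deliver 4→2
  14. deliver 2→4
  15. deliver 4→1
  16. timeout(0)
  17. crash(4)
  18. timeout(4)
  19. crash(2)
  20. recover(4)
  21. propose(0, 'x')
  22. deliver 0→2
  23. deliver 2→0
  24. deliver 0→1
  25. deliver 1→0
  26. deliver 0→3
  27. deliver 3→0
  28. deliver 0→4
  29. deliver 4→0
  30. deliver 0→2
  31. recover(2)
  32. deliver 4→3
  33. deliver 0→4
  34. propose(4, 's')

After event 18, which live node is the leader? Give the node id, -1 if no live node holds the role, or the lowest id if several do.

-1

e1 timeout(0): 0[cand,b=5,-]
e2 deliver 0→3: 3[foll,b=5,-]
e3 deliver 3→0: ·
e4 deliver 0→4: 4[foll,b=5,-]
e5 deliver 4→0: 0[lead,b=5,-]
e6 deliver 0→1: 1[foll,b=5,-]
e7 deliver 1→0: ·
e8 deliver 0→2: 2[foll,b=5,-]
e9 deliver 2→0: ·
e10 timeout(4): 4[cand,b=14,-]
e11 deliver 4→0: 0[foll,b=14,-]
e12 deliver 0→4: ·
e13 deliver 4→2: 2[foll,b=14,-]
e14 deliver 2→4: 4[lead,b=14,-]
e15 deliver 4→1: 1[foll,b=14,-]
e16 timeout(0): 0[cand,b=15,-]
e17 crash(4): 4[✗lead,b=14,-]
e18 timeout(4): ·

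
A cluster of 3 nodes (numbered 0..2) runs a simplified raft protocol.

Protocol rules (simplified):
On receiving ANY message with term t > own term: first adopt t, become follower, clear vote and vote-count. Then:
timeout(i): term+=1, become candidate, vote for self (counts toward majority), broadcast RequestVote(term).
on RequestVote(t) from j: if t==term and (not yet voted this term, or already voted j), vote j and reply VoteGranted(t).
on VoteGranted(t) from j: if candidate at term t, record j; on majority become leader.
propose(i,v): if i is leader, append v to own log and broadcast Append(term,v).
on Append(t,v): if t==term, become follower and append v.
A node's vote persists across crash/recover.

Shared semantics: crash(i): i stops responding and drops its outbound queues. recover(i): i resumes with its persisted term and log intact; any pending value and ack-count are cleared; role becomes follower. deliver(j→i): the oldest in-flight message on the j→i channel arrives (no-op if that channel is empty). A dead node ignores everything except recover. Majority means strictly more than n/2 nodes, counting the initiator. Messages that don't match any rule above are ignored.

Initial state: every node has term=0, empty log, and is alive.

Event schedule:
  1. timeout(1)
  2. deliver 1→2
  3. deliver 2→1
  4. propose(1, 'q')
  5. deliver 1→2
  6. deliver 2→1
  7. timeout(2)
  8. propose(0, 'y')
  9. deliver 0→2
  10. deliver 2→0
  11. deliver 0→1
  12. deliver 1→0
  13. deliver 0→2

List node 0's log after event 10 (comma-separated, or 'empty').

after 1 — timeout(1): n1:cand/t1/[-]
after 2 — deliver 1→2: n2:foll/t1/[-]
after 3 — deliver 2→1: n1:lead/t1/[-]
after 4 — propose(1,'q'): n1:lead/t1/[q]
after 5 — deliver 1→2: n2:foll/t1/[q]
after 6 — deliver 2→1: ·
after 7 — timeout(2): n2:cand/t2/[q]
after 8 — propose(0,'y'): ·
after 9 — deliver 0→2: ·
after 10 — deliver 2→0: n0:foll/t2/[-]

empty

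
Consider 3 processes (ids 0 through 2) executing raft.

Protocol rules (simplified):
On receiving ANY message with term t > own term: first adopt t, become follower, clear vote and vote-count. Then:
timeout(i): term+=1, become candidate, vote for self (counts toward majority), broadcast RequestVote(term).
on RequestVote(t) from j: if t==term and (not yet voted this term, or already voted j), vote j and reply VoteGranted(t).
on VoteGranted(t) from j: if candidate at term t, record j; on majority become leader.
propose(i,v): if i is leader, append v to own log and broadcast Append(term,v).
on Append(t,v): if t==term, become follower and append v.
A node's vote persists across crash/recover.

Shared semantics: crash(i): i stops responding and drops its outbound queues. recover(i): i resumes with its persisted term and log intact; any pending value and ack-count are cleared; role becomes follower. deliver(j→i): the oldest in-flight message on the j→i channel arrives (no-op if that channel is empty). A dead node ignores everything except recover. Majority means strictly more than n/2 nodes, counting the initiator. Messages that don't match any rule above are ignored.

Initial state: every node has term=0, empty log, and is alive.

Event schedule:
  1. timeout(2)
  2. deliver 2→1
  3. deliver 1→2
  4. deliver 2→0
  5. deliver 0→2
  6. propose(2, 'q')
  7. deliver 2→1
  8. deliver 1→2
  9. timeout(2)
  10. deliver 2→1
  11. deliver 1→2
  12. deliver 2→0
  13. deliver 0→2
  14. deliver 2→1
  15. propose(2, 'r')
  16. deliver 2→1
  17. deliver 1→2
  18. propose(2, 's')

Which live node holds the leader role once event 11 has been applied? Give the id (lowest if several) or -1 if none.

step 1 timeout(2): 2={cand,t=1,log=-}
step 2 deliver 2→1: 1={foll,t=1,log=-}
step 3 deliver 1→2: 2={lead,t=1,log=-}
step 4 deliver 2→0: 0={foll,t=1,log=-}
step 5 deliver 0→2: —
step 6 propose(2,'q'): 2={lead,t=1,log=q}
step 7 deliver 2→1: 1={foll,t=1,log=q}
step 8 deliver 1→2: —
step 9 timeout(2): 2={cand,t=2,log=q}
step 10 deliver 2→1: 1={foll,t=2,log=q}
step 11 deliver 1→2: 2={lead,t=2,log=q}

2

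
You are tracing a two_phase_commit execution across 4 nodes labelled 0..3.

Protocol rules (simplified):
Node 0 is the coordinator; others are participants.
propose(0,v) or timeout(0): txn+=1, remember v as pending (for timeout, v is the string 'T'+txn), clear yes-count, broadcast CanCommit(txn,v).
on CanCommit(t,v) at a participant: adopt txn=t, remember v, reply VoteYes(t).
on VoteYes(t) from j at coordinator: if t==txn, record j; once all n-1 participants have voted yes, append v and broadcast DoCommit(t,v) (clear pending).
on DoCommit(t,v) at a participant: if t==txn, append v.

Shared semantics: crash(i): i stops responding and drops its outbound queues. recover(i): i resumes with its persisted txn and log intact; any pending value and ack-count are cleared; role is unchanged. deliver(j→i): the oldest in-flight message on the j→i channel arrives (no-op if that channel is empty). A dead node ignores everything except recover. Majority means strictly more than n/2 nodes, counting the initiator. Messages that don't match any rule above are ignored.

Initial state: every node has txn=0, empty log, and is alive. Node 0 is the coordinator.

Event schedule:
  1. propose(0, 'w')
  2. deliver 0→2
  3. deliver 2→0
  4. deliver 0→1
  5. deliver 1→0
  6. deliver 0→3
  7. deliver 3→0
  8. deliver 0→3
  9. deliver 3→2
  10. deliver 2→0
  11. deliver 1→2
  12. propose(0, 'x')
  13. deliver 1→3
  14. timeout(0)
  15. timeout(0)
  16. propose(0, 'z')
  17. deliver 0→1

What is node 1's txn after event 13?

1

step 1 propose(0,'w'): 0={coor,t=1,log=-}
step 2 deliver 0→2: 2={part,t=1,log=-}
step 3 deliver 2→0: —
step 4 deliver 0→1: 1={part,t=1,log=-}
step 5 deliver 1→0: —
step 6 deliver 0→3: 3={part,t=1,log=-}
step 7 deliver 3→0: 0={coor,t=1,log=w}
step 8 deliver 0→3: 3={part,t=1,log=w}
step 9 deliver 3→2: —
step 10 deliver 2→0: —
step 11 deliver 1→2: —
step 12 propose(0,'x'): 0={coor,t=2,log=w}
step 13 deliver 1→3: —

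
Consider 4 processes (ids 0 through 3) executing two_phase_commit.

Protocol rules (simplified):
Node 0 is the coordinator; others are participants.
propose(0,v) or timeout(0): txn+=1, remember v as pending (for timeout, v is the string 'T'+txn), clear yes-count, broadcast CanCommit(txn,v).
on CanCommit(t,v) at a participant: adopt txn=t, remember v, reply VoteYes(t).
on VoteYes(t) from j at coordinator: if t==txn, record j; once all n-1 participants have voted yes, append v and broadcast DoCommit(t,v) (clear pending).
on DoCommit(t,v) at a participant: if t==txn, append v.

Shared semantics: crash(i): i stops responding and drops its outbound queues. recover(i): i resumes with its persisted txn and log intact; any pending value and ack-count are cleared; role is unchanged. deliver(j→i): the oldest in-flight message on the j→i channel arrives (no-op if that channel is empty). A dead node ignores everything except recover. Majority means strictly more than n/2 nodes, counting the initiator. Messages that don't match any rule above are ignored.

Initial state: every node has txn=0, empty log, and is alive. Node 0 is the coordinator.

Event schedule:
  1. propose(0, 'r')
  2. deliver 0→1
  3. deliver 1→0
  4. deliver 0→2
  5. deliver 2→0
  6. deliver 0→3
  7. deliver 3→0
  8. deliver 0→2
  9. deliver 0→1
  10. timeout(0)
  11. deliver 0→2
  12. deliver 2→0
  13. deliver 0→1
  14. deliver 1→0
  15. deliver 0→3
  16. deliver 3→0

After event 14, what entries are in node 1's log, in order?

r

[1] propose(0,'r') → N0(coor t1 [-])
[2] deliver 0→1 → N1(part t1 [-])
[3] deliver 1→0 → ∅
[4] deliver 0→2 → N2(part t1 [-])
[5] deliver 2→0 → ∅
[6] deliver 0→3 → N3(part t1 [-])
[7] deliver 3→0 → N0(coor t1 [r])
[8] deliver 0→2 → N2(part t1 [r])
[9] deliver 0→1 → N1(part t1 [r])
[10] timeout(0) → N0(coor t2 [r])
[11] deliver 0→2 → N2(part t2 [r])
[12] deliver 2→0 → ∅
[13] deliver 0→1 → N1(part t2 [r])
[14] deliver 1→0 → ∅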